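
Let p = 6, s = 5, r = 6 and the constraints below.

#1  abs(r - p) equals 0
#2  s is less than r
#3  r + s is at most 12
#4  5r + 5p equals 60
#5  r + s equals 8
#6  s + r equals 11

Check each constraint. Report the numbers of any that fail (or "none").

Violated: 5.

#1 abs(6 - 6) = 0 — satisfied.
#2 s = 5, r = 6; 5 < 6 — satisfied.
#3 r + s = 6 + 5 = 11; 11 ≤ 12 — satisfied.
#4 5r + 5p = 5(6) + 5(6) = 60 — satisfied.
#5 r + s = 6 + 5 = 11, not 8 — violated.
#6 s + r = 5 + 6 = 11 — satisfied.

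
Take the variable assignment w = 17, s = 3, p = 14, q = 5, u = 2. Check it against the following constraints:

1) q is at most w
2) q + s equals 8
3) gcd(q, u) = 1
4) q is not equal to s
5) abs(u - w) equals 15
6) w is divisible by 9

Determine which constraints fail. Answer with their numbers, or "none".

Violated: 6.

1) q = 5, w = 17; 5 ≤ 17  holds
2) q + s = 5 + 3 = 8  holds
3) gcd(5, 2) = 1  holds
4) q = 5, s = 3; distinct  holds
5) abs(2 - 17) = 15  holds
6) 17 = 9*1 + 8, so 9 does not divide 17  fails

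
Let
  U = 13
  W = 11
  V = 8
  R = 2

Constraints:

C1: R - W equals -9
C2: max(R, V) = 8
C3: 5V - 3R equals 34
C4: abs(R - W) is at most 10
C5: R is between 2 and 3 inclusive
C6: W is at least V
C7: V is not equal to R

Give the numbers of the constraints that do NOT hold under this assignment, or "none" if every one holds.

No violations.

C1: R - W = 2 - 11 = -9 — holds.
C2: max(2, 8) = 8 — holds.
C3: 5V - 3R = 5(8) - 3(2) = 34 — holds.
C4: abs(2 - 11) = 9; 9 ≤ 10 — holds.
C5: R = 2 lies in [2, 3] — holds.
C6: W = 11, V = 8; 11 ≥ 8 — holds.
C7: V = 8, R = 2; distinct — holds.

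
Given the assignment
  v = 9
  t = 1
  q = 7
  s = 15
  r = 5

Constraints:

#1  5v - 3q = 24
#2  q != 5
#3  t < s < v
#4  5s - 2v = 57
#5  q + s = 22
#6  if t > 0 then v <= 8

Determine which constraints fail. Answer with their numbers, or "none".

#1 5v - 3q = 5(9) - 3(7) = 24  yes
#2 q = 7, and 7 ≠ 5  yes
#3 values 1, 15, 9; s = 15 is not < v = 9  no
#4 5s - 2v = 5(15) - 2(9) = 57  yes
#5 q + s = 7 + 15 = 22  yes
#6 t = 1 > 0, so we need v ≤ 8; but v = 9 > 8  no

No — constraints 3, 6 are not satisfied.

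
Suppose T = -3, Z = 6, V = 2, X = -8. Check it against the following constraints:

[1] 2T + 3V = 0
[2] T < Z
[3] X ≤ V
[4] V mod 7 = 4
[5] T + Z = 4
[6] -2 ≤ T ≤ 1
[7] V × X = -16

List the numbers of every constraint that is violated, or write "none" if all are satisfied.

[1] 2T + 3V = 2(-3) + 3(2) = 0 — OK.
[2] T = -3, Z = 6; -3 < 6 — OK.
[3] X = -8, V = 2; -8 ≤ 2 — OK.
[4] 2 mod 7 = 2, not 4 — violated.
[5] T + Z = -3 + 6 = 3, not 4 — violated.
[6] T = -3 is outside [-2, 1] — violated.
[7] V × X = 2 × (-8) = -16 — OK.

Constraints 4, 5, and 6 do not hold.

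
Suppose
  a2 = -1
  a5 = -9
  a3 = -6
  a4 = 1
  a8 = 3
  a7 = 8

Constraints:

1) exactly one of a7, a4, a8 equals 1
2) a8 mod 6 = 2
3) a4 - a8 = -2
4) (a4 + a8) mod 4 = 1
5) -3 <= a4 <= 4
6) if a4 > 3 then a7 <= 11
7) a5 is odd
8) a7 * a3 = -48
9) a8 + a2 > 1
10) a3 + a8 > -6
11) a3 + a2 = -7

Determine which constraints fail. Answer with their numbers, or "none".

1) a7=8, a4=1, a8=3; 1 of them equals 1 — satisfied.
2) 3 mod 6 = 3, not 2 — violated.
3) a4 - a8 = 1 - 3 = -2 — satisfied.
4) a4 + a8 = 4; 4 mod 4 = 0, not 1 — violated.
5) a4 = 1 lies in [-3, 4] — satisfied.
6) a4 = 1, not > 3; antecedent false, conditional vacuously true — satisfied.
7) a5 = -9 is odd — satisfied.
8) a7 * a3 = 8 * (-6) = -48 — satisfied.
9) a8 + a2 = 3 + (-1) = 2; 2 > 1 — satisfied.
10) a3 + a8 = -6 + 3 = -3; -3 > -6 — satisfied.
11) a3 + a2 = -6 + (-1) = -7 — satisfied.

Violated: 2 and 4.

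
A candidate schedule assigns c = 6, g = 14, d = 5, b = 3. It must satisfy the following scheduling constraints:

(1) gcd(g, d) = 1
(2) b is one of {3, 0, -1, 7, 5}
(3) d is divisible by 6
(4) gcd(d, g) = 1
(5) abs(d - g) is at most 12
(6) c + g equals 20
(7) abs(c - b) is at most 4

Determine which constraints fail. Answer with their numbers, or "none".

(1) gcd(14, 5) = 1 — satisfied.
(2) b = 3 is in {3, 0, -1, 7, 5} — satisfied.
(3) 5 = 6*0 + 5, so 6 does not divide 5 — violated.
(4) gcd(5, 14) = 1 — satisfied.
(5) abs(5 - 14) = 9; 9 ≤ 12 — satisfied.
(6) c + g = 6 + 14 = 20 — satisfied.
(7) abs(6 - 3) = 3; 3 ≤ 4 — satisfied.

Constraint 3 does not hold.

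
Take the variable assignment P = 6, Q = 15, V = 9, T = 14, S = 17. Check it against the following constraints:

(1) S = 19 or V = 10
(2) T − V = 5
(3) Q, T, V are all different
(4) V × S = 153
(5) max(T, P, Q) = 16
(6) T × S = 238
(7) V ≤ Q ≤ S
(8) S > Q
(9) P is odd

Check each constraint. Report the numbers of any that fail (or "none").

Constraints 1, 5, and 9 do not hold.

(1) S = 17 ≠ 19 and V = 9 ≠ 10; both disjuncts false  false
(2) T − V = 14 − 9 = 5  true
(3) values 15, 14, 9 are pairwise distinct  true
(4) V × S = 9 × 17 = 153  true
(5) max(14, 6, 15) = 15, not 16  false
(6) T × S = 14 × 17 = 238  true
(7) values 9 ≤ 15 ≤ 17  true
(8) S = 17, Q = 15; 17 > 15  true
(9) P = 6 is even  false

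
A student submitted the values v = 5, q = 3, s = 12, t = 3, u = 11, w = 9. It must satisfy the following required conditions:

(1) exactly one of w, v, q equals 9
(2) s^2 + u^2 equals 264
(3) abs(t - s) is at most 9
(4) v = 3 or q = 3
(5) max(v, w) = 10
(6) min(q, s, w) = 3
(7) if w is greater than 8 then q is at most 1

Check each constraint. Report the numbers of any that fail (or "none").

(1) w=9, v=5, q=3; 1 of them equals 9  yes
(2) s^2 + u^2 = 12^2 + 11^2 = 144 + 121 = 265, not 264  no
(3) abs(3 - 12) = 9; 9 ≤ 9  yes
(4) v = 5 ≠ 3, but q = 3 = 3 (second disjunct)  yes
(5) max(5, 9) = 9, not 10  no
(6) min(3, 12, 9) = 3  yes
(7) w = 9 > 8, so we need q ≤ 1; but q = 3 > 1  no

The assignment fails constraints 2, 5, and 7.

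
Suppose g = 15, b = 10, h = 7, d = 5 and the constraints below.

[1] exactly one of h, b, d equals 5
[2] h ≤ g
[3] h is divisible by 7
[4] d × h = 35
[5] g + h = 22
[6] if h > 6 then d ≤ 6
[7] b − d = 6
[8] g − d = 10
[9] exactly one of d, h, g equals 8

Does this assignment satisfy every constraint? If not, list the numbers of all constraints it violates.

[1] h=7, b=10, d=5; 1 of them equals 5 — holds.
[2] h = 7, g = 15; 7 ≤ 15 — holds.
[3] 7 / 7 = 1, so 7 divides 7 — holds.
[4] d × h = 5 × 7 = 35 — holds.
[5] g + h = 15 + 7 = 22 — holds.
[6] h = 7 > 6, so we need d ≤ 6; d = 5 ≤ 6 — holds.
[7] b − d = 10 − 5 = 5, not 6 — does not hold.
[8] g − d = 15 − 5 = 10 — holds.
[9] d=5, h=7, g=15; 0 of them equal 8, not exactly one — does not hold.

Violated: 7, 9.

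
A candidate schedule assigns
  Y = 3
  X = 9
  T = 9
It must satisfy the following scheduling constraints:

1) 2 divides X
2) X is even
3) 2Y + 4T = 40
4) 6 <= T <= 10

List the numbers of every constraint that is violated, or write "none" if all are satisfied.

No — constraints 1, 2, and 3 are not satisfied.

1) 9 = 2*4 + 1, so 2 does not divide 9 — violated.
2) X = 9 is odd — violated.
3) 2Y + 4T = 2(3) + 4(9) = 42, not 40 — violated.
4) T = 9 lies in [6, 10] — satisfied.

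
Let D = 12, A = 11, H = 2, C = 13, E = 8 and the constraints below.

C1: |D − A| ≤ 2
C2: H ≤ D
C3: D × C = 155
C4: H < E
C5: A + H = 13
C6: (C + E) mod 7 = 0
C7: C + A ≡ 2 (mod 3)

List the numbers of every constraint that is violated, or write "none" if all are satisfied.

Violated: 3, 7.

C1: |12 − 11| = 1; 1 ≤ 2 — satisfied.
C2: H = 2, D = 12; 2 ≤ 12 — satisfied.
C3: D × C = 12 × 13 = 156, not 155 — violated.
C4: H = 2, E = 8; 2 < 8 — satisfied.
C5: A + H = 11 + 2 = 13 — satisfied.
C6: C + E = 21; 21 mod 7 = 0 — satisfied.
C7: C + A = 24; 24 mod 3 = 0, not 2 — violated.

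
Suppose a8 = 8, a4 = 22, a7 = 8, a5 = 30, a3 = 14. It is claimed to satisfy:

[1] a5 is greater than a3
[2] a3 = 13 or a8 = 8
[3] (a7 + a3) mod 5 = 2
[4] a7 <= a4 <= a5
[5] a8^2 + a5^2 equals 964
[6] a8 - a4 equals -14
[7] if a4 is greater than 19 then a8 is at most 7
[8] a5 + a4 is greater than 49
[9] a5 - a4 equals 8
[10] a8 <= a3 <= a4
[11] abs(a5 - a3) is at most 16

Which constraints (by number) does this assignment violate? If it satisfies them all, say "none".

The assignment fails constraint 7.

[1] a5 = 30, a3 = 14; 30 > 14 — holds.
[2] a3 = 14 ≠ 13, but a8 = 8 = 8 (second disjunct) — holds.
[3] a7 + a3 = 22; 22 mod 5 = 2 — holds.
[4] values 8 <= 22 <= 30 — holds.
[5] a8^2 + a5^2 = 8^2 + 30^2 = 64 + 900 = 964 — holds.
[6] a8 - a4 = 8 - 22 = -14 — holds.
[7] a4 = 22 > 19, so we need a8 ≤ 7; but a8 = 8 > 7 — does not hold.
[8] a5 + a4 = 30 + 22 = 52; 52 > 49 — holds.
[9] a5 - a4 = 30 - 22 = 8 — holds.
[10] values 8 <= 14 <= 22 — holds.
[11] abs(30 - 14) = 16; 16 ≤ 16 — holds.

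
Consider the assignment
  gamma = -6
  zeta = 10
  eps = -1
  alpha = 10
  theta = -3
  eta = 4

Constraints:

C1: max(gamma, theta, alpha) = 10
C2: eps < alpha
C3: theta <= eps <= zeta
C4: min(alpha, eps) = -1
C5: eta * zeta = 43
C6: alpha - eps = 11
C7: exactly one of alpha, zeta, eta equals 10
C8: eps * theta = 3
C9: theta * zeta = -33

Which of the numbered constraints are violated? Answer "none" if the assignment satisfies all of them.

Violated: 5, 7, and 9.

C1: max(-6, -3, 10) = 10  holds
C2: eps = -1, alpha = 10; -1 < 10  holds
C3: values -3 <= -1 <= 10  holds
C4: min(10, -1) = -1  holds
C5: eta * zeta = 4 * 10 = 40, not 43  fails
C6: alpha - eps = 10 - (-1) = 11  holds
C7: alpha=10, zeta=10, eta=4; 2 of them equal 10, not exactly one  fails
C8: eps * theta = -1 * (-3) = 3  holds
C9: theta * zeta = -3 * 10 = -30, not -33  fails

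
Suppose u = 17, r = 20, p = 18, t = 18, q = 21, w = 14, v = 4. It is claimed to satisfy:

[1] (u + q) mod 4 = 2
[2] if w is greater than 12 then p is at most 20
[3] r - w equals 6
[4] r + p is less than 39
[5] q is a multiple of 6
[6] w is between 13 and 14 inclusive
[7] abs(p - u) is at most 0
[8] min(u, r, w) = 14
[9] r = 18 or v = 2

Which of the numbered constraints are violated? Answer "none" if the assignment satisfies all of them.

Violated: 5, 7, and 9.

[1] u + q = 38; 38 mod 4 = 2  true
[2] w = 14 > 12, so we need p ≤ 20; p = 18 ≤ 20  true
[3] r - w = 20 - 14 = 6  true
[4] r + p = 20 + 18 = 38; 38 < 39  true
[5] 21 = 6*3 + 3, so 6 does not divide 21  false
[6] w = 14 lies in [13, 14]  true
[7] abs(18 - 17) = 1; 1 > 0, exceeds bound 0  false
[8] min(17, 20, 14) = 14  true
[9] r = 20 ≠ 18 and v = 4 ≠ 2; both disjuncts false  false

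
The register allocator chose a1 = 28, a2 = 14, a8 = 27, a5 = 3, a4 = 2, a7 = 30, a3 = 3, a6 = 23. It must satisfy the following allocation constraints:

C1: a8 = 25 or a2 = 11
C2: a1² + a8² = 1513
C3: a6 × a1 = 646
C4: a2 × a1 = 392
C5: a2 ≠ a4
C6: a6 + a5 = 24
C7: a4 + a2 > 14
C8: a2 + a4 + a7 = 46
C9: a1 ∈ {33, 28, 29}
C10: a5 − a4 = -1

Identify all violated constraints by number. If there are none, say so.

C1: a8 = 27 ≠ 25 and a2 = 14 ≠ 11; both disjuncts false — does not hold.
C2: a1² + a8² = 28² + 27² = 784 + 729 = 1513 — holds.
C3: a6 × a1 = 23 × 28 = 644, not 646 — does not hold.
C4: a2 × a1 = 14 × 28 = 392 — holds.
C5: a2 = 14, a4 = 2; distinct — holds.
C6: a6 + a5 = 23 + 3 = 26, not 24 — does not hold.
C7: a4 + a2 = 2 + 14 = 16; 16 > 14 — holds.
C8: a2 + a4 + a7 = 14 + 2 + 30 = 46 — holds.
C9: a1 = 28 is in {33, 28, 29} — holds.
C10: a5 − a4 = 3 − 2 = 1, not -1 — does not hold.

The assignment fails constraints 1, 3, 6, 10.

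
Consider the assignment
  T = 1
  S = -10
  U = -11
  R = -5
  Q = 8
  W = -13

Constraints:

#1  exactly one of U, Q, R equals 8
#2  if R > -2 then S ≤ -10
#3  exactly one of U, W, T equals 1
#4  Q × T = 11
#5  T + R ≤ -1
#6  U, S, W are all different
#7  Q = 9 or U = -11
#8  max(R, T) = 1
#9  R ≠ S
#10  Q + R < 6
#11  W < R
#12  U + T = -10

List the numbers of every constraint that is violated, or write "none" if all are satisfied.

No — constraint 4 is not satisfied.

#1 U=-11, Q=8, R=-5; 1 of them equals 8 — holds.
#2 R = -5, not > -2; antecedent false, conditional vacuously true — holds.
#3 U=-11, W=-13, T=1; 1 of them equals 1 — holds.
#4 Q × T = 8 × 1 = 8, not 11 — fails.
#5 T + R = 1 + (-5) = -4; -4 ≤ -1 — holds.
#6 values -11, -10, -13 are pairwise distinct — holds.
#7 Q = 8 ≠ 9, but U = -11 = -11 (second disjunct) — holds.
#8 max(-5, 1) = 1 — holds.
#9 R = -5, S = -10; distinct — holds.
#10 Q + R = 8 + (-5) = 3; 3 < 6 — holds.
#11 W = -13, R = -5; -13 < -5 — holds.
#12 U + T = -11 + 1 = -10 — holds.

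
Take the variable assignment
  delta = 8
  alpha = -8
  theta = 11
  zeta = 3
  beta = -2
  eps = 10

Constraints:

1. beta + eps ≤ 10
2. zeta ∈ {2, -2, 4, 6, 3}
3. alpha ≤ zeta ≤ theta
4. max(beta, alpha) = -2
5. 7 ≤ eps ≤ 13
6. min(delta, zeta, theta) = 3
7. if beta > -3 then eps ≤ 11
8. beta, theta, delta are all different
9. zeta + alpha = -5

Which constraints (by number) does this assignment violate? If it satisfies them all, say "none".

1. beta + eps = -2 + 10 = 8; 8 ≤ 10  ✓
2. zeta = 3 is in {2, -2, 4, 6, 3}  ✓
3. values -8 ≤ 3 ≤ 11  ✓
4. max(-2, -8) = -2  ✓
5. eps = 10 lies in [7, 13]  ✓
6. min(8, 3, 11) = 3  ✓
7. beta = -2 > -3, so we need eps ≤ 11; eps = 10 ≤ 11  ✓
8. values -2, 11, 8 are pairwise distinct  ✓
9. zeta + alpha = 3 + (-8) = -5  ✓

No violations.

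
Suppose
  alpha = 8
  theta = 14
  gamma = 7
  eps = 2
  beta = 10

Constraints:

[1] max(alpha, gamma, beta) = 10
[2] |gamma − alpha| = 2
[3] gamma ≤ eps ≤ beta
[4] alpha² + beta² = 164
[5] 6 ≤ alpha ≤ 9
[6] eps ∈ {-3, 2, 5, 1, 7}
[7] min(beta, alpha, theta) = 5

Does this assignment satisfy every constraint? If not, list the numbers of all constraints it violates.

Constraints 2, 3, and 7 do not hold.

[1] max(8, 7, 10) = 10  yes
[2] |7 − 8| = 1, not 2  no
[3] values 7, 2, 10; gamma = 7 is not ≤ eps = 2  no
[4] alpha² + beta² = 8² + 10² = 64 + 100 = 164  yes
[5] alpha = 8 lies in [6, 9]  yes
[6] eps = 2 is in {-3, 2, 5, 1, 7}  yes
[7] min(10, 8, 14) = 8, not 5  no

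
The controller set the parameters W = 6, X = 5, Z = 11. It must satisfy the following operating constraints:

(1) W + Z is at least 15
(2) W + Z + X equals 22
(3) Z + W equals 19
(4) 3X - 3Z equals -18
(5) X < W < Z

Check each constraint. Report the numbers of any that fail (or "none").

Constraint 3 is violated.

(1) W + Z = 6 + 11 = 17; 17 ≥ 15  holds
(2) W + Z + X = 6 + 11 + 5 = 22  holds
(3) Z + W = 11 + 6 = 17, not 19  fails
(4) 3X - 3Z = 3(5) - 3(11) = -18  holds
(5) values 5 < 6 < 11  holds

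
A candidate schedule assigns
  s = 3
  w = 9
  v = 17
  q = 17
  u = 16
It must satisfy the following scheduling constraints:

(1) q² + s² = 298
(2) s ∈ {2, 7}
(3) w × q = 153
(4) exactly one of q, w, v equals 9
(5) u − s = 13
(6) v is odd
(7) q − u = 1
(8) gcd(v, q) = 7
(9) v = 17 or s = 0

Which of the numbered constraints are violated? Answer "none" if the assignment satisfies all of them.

(1) q² + s² = 17² + 3² = 289 + 9 = 298  ✔
(2) s = 3 is not in {2, 7}  ✘
(3) w × q = 9 × 17 = 153  ✔
(4) q=17, w=9, v=17; 1 of them equals 9  ✔
(5) u − s = 16 − 3 = 13  ✔
(6) v = 17 is odd  ✔
(7) q − u = 17 − 16 = 1  ✔
(8) gcd(17, 17) = 17, not 7  ✘
(9) v = 17 = 17 (first disjunct)  ✔

Constraints 2, 8 are violated.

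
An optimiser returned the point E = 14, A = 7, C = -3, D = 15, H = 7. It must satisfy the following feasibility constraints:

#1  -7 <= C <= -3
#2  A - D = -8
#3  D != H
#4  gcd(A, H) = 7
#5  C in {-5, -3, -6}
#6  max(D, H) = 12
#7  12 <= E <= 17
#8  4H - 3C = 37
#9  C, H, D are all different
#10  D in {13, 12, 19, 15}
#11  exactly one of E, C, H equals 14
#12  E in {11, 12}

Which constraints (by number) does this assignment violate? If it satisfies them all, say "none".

#1 C = -3 lies in [-7, -3]  holds
#2 A - D = 7 - 15 = -8  holds
#3 D = 15, H = 7; distinct  holds
#4 gcd(7, 7) = 7  holds
#5 C = -3 is in {-5, -3, -6}  holds
#6 max(15, 7) = 15, not 12  fails
#7 E = 14 lies in [12, 17]  holds
#8 4H - 3C = 4(7) - 3(-3) = 37  holds
#9 values -3, 7, 15 are pairwise distinct  holds
#10 D = 15 is in {13, 12, 19, 15}  holds
#11 E=14, C=-3, H=7; 1 of them equals 14  holds
#12 E = 14 is not in {11, 12}  fails

Constraints 6 and 12 are violated.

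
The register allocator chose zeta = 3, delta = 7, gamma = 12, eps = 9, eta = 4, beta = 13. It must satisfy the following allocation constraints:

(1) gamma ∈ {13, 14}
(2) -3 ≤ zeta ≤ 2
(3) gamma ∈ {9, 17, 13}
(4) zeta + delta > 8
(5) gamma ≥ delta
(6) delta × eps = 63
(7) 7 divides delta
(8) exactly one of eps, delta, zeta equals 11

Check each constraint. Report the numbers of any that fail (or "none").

Violated: 1, 2, 3, 8.

(1) gamma = 12 is not in {13, 14} — violated.
(2) zeta = 3 is outside [-3, 2] — violated.
(3) gamma = 12 is not in {9, 17, 13} — violated.
(4) zeta + delta = 3 + 7 = 10; 10 > 8 — OK.
(5) gamma = 12, delta = 7; 12 ≥ 7 — OK.
(6) delta × eps = 7 × 9 = 63 — OK.
(7) 7 / 7 = 1, so 7 divides 7 — OK.
(8) eps=9, delta=7, zeta=3; 0 of them equal 11, not exactly one — violated.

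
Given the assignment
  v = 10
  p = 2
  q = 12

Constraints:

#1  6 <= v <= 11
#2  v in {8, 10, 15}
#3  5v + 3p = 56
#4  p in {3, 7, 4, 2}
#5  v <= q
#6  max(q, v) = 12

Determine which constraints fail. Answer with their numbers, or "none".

All constraints are satisfied.

#1 v = 10 lies in [6, 11]  true
#2 v = 10 is in {8, 10, 15}  true
#3 5v + 3p = 5(10) + 3(2) = 56  true
#4 p = 2 is in {3, 7, 4, 2}  true
#5 v = 10, q = 12; 10 ≤ 12  true
#6 max(12, 10) = 12  true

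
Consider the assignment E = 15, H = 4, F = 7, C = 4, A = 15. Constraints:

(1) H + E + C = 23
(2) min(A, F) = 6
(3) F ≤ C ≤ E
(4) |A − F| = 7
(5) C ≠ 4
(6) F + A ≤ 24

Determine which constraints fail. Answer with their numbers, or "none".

(1) H + E + C = 4 + 15 + 4 = 23 — holds.
(2) min(15, 7) = 7, not 6 — does not hold.
(3) values 7, 4, 15; F = 7 is not ≤ C = 4 — does not hold.
(4) |15 − 7| = 8, not 7 — does not hold.
(5) C = 4, but 4 is required to differ — does not hold.
(6) F + A = 7 + 15 = 22; 22 ≤ 24 — holds.

No — constraints 2, 3, 4, and 5 are not satisfied.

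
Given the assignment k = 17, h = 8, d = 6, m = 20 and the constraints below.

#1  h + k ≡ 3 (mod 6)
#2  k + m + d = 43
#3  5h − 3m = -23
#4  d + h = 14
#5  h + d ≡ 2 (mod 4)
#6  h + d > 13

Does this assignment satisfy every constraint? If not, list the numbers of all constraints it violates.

The assignment fails constraints 1 and 3.

#1 h + k = 25; 25 mod 6 = 1, not 3 — violated.
#2 k + m + d = 17 + 20 + 6 = 43 — OK.
#3 5h − 3m = 5(8) − 3(20) = -20, not -23 — violated.
#4 d + h = 6 + 8 = 14 — OK.
#5 h + d = 14; 14 mod 4 = 2 — OK.
#6 h + d = 8 + 6 = 14; 14 > 13 — OK.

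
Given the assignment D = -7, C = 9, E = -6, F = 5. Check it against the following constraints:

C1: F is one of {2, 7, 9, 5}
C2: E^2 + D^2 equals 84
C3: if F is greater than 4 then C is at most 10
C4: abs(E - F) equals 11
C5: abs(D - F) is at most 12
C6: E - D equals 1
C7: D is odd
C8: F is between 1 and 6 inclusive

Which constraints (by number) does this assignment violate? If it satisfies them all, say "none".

No — constraint 2 is not satisfied.

C1: F = 5 is in {2, 7, 9, 5} — OK.
C2: E^2 + D^2 = (-6)^2 + (-7)^2 = 36 + 49 = 85, not 84 — violated.
C3: F = 5 > 4, so we need C ≤ 10; C = 9 ≤ 10 — OK.
C4: abs(-6 - 5) = 11 — OK.
C5: abs(-7 - 5) = 12; 12 ≤ 12 — OK.
C6: E - D = -6 - (-7) = 1 — OK.
C7: D = -7 is odd — OK.
C8: F = 5 lies in [1, 6] — OK.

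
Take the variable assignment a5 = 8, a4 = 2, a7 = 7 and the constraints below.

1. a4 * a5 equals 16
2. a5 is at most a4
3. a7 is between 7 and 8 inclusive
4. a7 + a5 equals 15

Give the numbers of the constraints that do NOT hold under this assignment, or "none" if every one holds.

1. a4 * a5 = 2 * 8 = 16 — holds.
2. a5 = 8, a4 = 2; 8 > 2 (want ≤) — fails.
3. a7 = 7 lies in [7, 8] — holds.
4. a7 + a5 = 7 + 8 = 15 — holds.

Constraint 2 does not hold.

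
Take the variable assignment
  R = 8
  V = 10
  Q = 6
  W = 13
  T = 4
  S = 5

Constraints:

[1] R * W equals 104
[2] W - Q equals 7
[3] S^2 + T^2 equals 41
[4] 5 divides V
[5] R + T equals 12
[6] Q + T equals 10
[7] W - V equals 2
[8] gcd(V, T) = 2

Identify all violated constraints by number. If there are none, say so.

[1] R * W = 8 * 13 = 104 — holds.
[2] W - Q = 13 - 6 = 7 — holds.
[3] S^2 + T^2 = 5^2 + 4^2 = 25 + 16 = 41 — holds.
[4] 10 / 5 = 2, so 5 divides 10 — holds.
[5] R + T = 8 + 4 = 12 — holds.
[6] Q + T = 6 + 4 = 10 — holds.
[7] W - V = 13 - 10 = 3, not 2 — does not hold.
[8] gcd(10, 4) = 2 — holds.

The assignment fails constraint 7.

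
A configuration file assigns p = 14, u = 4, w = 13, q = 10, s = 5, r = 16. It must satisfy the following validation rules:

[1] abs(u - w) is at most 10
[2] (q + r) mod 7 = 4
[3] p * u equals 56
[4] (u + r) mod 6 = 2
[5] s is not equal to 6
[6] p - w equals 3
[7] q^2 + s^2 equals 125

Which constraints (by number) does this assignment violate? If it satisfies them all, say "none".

The assignment fails constraints 2 and 6.

[1] abs(4 - 13) = 9; 9 ≤ 10  yes
[2] q + r = 26; 26 mod 7 = 5, not 4  no
[3] p * u = 14 * 4 = 56  yes
[4] u + r = 20; 20 mod 6 = 2  yes
[5] s = 5, and 5 ≠ 6  yes
[6] p - w = 14 - 13 = 1, not 3  no
[7] q^2 + s^2 = 10^2 + 5^2 = 100 + 25 = 125  yes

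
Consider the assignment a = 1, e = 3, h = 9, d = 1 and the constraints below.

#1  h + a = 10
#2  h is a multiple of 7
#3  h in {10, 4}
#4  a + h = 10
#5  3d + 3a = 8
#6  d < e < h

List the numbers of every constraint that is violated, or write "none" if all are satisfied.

Constraints 2, 3, 5 are violated.

#1 h + a = 9 + 1 = 10 — satisfied.
#2 9 = 7*1 + 2, so 7 does not divide 9 — violated.
#3 h = 9 is not in {10, 4} — violated.
#4 a + h = 1 + 9 = 10 — satisfied.
#5 3d + 3a = 3(1) + 3(1) = 6, not 8 — violated.
#6 values 1 < 3 < 9 — satisfied.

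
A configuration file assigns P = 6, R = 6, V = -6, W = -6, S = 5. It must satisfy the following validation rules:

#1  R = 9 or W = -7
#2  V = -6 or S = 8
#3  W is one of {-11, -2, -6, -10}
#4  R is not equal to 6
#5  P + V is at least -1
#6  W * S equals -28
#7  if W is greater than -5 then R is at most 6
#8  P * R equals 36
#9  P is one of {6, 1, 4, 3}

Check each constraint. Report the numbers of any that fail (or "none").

#1 R = 6 ≠ 9 and W = -6 ≠ -7; both disjuncts false — does not hold.
#2 V = -6 = -6 (first disjunct) — holds.
#3 W = -6 is in {-11, -2, -6, -10} — holds.
#4 R = 6, but 6 is required to differ — does not hold.
#5 P + V = 6 + (-6) = 0; 0 ≥ -1 — holds.
#6 W * S = -6 * 5 = -30, not -28 — does not hold.
#7 W = -6, not > -5; antecedent false, conditional vacuously true — holds.
#8 P * R = 6 * 6 = 36 — holds.
#9 P = 6 is in {6, 1, 4, 3} — holds.

Constraints 1, 4, and 6 do not hold.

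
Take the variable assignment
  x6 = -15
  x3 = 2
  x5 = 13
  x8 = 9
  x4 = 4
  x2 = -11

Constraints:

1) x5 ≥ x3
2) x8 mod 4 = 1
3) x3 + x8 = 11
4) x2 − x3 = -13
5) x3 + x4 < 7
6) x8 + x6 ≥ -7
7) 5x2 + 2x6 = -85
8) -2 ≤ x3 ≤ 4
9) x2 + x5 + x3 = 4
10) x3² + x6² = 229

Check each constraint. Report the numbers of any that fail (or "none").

No violations.

1) x5 = 13, x3 = 2; 13 ≥ 2  ✔
2) 9 mod 4 = 1  ✔
3) x3 + x8 = 2 + 9 = 11  ✔
4) x2 − x3 = -11 − 2 = -13  ✔
5) x3 + x4 = 2 + 4 = 6; 6 < 7  ✔
6) x8 + x6 = 9 + (-15) = -6; -6 ≥ -7  ✔
7) 5x2 + 2x6 = 5(-11) + 2(-15) = -85  ✔
8) x3 = 2 lies in [-2, 4]  ✔
9) x2 + x5 + x3 = -11 + 13 + 2 = 4  ✔
10) x3² + x6² = 2² + (-15)² = 4 + 225 = 229  ✔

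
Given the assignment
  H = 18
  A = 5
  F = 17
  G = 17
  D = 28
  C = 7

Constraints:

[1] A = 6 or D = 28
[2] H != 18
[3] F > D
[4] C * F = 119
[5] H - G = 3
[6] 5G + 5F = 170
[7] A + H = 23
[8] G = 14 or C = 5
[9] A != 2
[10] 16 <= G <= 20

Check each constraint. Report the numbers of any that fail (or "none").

[1] A = 5 ≠ 6, but D = 28 = 28 (second disjunct)  ✔
[2] H = 18, but 18 is required to differ  ✘
[3] F = 17, D = 28; 17 ≤ 28 (want >)  ✘
[4] C * F = 7 * 17 = 119  ✔
[5] H - G = 18 - 17 = 1, not 3  ✘
[6] 5G + 5F = 5(17) + 5(17) = 170  ✔
[7] A + H = 5 + 18 = 23  ✔
[8] G = 17 ≠ 14 and C = 7 ≠ 5; both disjuncts false  ✘
[9] A = 5, and 5 ≠ 2  ✔
[10] G = 17 lies in [16, 20]  ✔

Constraints 2, 3, 5, 8 are violated.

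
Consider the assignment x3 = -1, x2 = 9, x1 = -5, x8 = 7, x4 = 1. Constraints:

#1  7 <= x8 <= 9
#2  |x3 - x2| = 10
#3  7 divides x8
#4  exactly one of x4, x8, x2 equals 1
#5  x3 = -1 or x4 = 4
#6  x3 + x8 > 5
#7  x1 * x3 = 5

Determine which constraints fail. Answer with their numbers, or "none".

The assignment satisfies every constraint.

#1 x8 = 7 lies in [7, 9] — holds.
#2 |-1 - 9| = 10 — holds.
#3 7 / 7 = 1, so 7 divides 7 — holds.
#4 x4=1, x8=7, x2=9; 1 of them equals 1 — holds.
#5 x3 = -1 = -1 (first disjunct) — holds.
#6 x3 + x8 = -1 + 7 = 6; 6 > 5 — holds.
#7 x1 * x3 = -5 * (-1) = 5 — holds.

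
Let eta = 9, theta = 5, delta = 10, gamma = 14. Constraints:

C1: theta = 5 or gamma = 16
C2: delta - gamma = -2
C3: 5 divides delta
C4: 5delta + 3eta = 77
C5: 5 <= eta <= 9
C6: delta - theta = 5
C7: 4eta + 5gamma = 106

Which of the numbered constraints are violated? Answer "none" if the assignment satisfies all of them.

C1: theta = 5 = 5 (first disjunct) — OK.
C2: delta - gamma = 10 - 14 = -4, not -2 — violated.
C3: 10 / 5 = 2, so 5 divides 10 — OK.
C4: 5delta + 3eta = 5(10) + 3(9) = 77 — OK.
C5: eta = 9 lies in [5, 9] — OK.
C6: delta - theta = 10 - 5 = 5 — OK.
C7: 4eta + 5gamma = 4(9) + 5(14) = 106 — OK.

Violated: 2.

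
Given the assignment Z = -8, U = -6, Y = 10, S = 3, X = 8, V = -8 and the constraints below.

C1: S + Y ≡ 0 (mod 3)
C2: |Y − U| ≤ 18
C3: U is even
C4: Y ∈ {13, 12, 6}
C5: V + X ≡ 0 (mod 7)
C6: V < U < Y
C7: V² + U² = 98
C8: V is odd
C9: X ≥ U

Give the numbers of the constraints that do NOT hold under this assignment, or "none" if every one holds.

C1: S + Y = 13; 13 mod 3 = 1, not 0 — fails.
C2: |10 − (-6)| = 16; 16 ≤ 18 — holds.
C3: U = -6 is even — holds.
C4: Y = 10 is not in {13, 12, 6} — fails.
C5: V + X = 0; 0 mod 7 = 0 — holds.
C6: values -8 < -6 < 10 — holds.
C7: V² + U² = (-8)² + (-6)² = 64 + 36 = 100, not 98 — fails.
C8: V = -8 is even — fails.
C9: X = 8, U = -6; 8 ≥ -6 — holds.

Violated: 1, 4, 7, and 8.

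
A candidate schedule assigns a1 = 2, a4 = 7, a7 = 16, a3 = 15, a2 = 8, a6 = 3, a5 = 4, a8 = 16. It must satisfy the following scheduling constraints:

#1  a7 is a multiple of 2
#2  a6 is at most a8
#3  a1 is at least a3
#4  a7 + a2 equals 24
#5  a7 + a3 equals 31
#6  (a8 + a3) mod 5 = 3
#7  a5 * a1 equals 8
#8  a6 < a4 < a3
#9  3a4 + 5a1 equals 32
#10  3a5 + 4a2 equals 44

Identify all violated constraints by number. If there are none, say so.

#1 16 / 2 = 8, so 2 divides 16 — OK.
#2 a6 = 3, a8 = 16; 3 ≤ 16 — OK.
#3 a1 = 2, a3 = 15; 2 < 15 (want ≥) — violated.
#4 a7 + a2 = 16 + 8 = 24 — OK.
#5 a7 + a3 = 16 + 15 = 31 — OK.
#6 a8 + a3 = 31; 31 mod 5 = 1, not 3 — violated.
#7 a5 * a1 = 4 * 2 = 8 — OK.
#8 values 3 < 7 < 15 — OK.
#9 3a4 + 5a1 = 3(7) + 5(2) = 31, not 32 — violated.
#10 3a5 + 4a2 = 3(4) + 4(8) = 44 — OK.

Constraints 3, 6, and 9 are violated.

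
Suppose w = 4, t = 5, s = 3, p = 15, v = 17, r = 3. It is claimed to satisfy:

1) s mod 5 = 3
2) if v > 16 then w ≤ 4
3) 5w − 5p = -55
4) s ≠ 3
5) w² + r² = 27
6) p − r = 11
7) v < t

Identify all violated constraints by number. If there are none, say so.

1) 3 mod 5 = 3  OK
2) v = 17 > 16, so we need w ≤ 4; w = 4 ≤ 4  OK
3) 5w − 5p = 5(4) − 5(15) = -55  OK
4) s = 3, but 3 is required to differ  FAIL
5) w² + r² = 4² + 3² = 16 + 9 = 25, not 27  FAIL
6) p − r = 15 − 3 = 12, not 11  FAIL
7) v = 17, t = 5; 17 ≥ 5 (want <)  FAIL

No — constraints 4, 5, 6, and 7 are not satisfied.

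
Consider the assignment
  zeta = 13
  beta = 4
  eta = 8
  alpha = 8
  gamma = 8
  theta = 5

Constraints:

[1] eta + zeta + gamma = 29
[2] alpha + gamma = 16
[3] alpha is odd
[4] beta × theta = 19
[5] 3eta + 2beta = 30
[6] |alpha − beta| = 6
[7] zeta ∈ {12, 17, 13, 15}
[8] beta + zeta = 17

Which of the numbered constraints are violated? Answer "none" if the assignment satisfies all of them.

No — constraints 3, 4, 5, and 6 are not satisfied.

[1] eta + zeta + gamma = 8 + 13 + 8 = 29 — holds.
[2] alpha + gamma = 8 + 8 = 16 — holds.
[3] alpha = 8 is even — fails.
[4] beta × theta = 4 × 5 = 20, not 19 — fails.
[5] 3eta + 2beta = 3(8) + 2(4) = 32, not 30 — fails.
[6] |8 − 4| = 4, not 6 — fails.
[7] zeta = 13 is in {12, 17, 13, 15} — holds.
[8] beta + zeta = 4 + 13 = 17 — holds.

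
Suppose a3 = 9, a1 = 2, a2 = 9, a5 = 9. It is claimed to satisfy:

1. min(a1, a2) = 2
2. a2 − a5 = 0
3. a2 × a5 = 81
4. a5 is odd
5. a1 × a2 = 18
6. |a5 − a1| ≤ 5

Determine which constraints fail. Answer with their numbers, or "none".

1. min(2, 9) = 2  true
2. a2 − a5 = 9 − 9 = 0  true
3. a2 × a5 = 9 × 9 = 81  true
4. a5 = 9 is odd  true
5. a1 × a2 = 2 × 9 = 18  true
6. |9 − 2| = 7; 7 > 5, exceeds bound 5  false

No — constraint 6 is not satisfied.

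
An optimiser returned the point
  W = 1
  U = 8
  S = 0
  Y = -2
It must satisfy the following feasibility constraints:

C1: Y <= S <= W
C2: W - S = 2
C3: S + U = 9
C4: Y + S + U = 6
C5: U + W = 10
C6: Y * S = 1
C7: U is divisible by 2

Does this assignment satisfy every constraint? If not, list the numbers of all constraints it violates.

C1: values -2 <= 0 <= 1 — OK.
C2: W - S = 1 - 0 = 1, not 2 — violated.
C3: S + U = 0 + 8 = 8, not 9 — violated.
C4: Y + S + U = -2 + 0 + 8 = 6 — OK.
C5: U + W = 8 + 1 = 9, not 10 — violated.
C6: Y * S = -2 * 0 = 0, not 1 — violated.
C7: 8 / 2 = 4, so 2 divides 8 — OK.

Constraints 2, 3, 5, and 6 do not hold.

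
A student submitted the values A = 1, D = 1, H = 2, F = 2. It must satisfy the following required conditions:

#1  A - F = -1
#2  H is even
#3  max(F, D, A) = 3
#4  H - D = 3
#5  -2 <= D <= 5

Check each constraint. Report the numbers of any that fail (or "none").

The assignment fails constraints 3 and 4.

#1 A - F = 1 - 2 = -1 — satisfied.
#2 H = 2 is even — satisfied.
#3 max(2, 1, 1) = 2, not 3 — violated.
#4 H - D = 2 - 1 = 1, not 3 — violated.
#5 D = 1 lies in [-2, 5] — satisfied.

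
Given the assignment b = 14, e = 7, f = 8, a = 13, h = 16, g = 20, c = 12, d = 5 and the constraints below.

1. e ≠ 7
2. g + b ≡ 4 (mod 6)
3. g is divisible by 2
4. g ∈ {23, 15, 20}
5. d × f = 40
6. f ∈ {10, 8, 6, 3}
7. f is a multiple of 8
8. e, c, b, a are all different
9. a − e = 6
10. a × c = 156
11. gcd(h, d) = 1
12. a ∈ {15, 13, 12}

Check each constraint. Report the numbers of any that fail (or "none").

No — constraint 1 is not satisfied.

1. e = 7, but 7 is required to differ — fails.
2. g + b = 34; 34 mod 6 = 4 — holds.
3. 20 / 2 = 10, so 2 divides 20 — holds.
4. g = 20 is in {23, 15, 20} — holds.
5. d × f = 5 × 8 = 40 — holds.
6. f = 8 is in {10, 8, 6, 3} — holds.
7. 8 / 8 = 1, so 8 divides 8 — holds.
8. values 7, 12, 14, 13 are pairwise distinct — holds.
9. a − e = 13 − 7 = 6 — holds.
10. a × c = 13 × 12 = 156 — holds.
11. gcd(16, 5) = 1 — holds.
12. a = 13 is in {15, 13, 12} — holds.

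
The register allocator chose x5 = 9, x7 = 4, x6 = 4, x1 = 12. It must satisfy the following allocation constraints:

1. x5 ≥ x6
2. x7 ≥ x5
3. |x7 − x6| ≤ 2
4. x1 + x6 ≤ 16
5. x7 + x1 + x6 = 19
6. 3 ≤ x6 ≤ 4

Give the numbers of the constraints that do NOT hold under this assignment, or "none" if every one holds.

The assignment fails constraints 2 and 5.

1. x5 = 9, x6 = 4; 9 ≥ 4  yes
2. x7 = 4, x5 = 9; 4 < 9 (want ≥)  no
3. |4 − 4| = 0; 0 ≤ 2  yes
4. x1 + x6 = 12 + 4 = 16; 16 ≤ 16  yes
5. x7 + x1 + x6 = 4 + 12 + 4 = 20, not 19  no
6. x6 = 4 lies in [3, 4]  yes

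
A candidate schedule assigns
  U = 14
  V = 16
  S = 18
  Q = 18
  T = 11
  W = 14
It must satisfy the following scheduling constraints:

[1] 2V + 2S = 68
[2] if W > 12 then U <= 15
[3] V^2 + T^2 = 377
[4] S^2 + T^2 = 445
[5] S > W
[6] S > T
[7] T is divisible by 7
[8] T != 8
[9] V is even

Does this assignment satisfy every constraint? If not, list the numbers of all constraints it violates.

The assignment fails constraint 7.

[1] 2V + 2S = 2(16) + 2(18) = 68 — holds.
[2] W = 14 > 12, so we need U ≤ 15; U = 14 ≤ 15 — holds.
[3] V^2 + T^2 = 16^2 + 11^2 = 256 + 121 = 377 — holds.
[4] S^2 + T^2 = 18^2 + 11^2 = 324 + 121 = 445 — holds.
[5] S = 18, W = 14; 18 > 14 — holds.
[6] S = 18, T = 11; 18 > 11 — holds.
[7] 11 = 7*1 + 4, so 7 does not divide 11 — fails.
[8] T = 11, and 11 ≠ 8 — holds.
[9] V = 16 is even — holds.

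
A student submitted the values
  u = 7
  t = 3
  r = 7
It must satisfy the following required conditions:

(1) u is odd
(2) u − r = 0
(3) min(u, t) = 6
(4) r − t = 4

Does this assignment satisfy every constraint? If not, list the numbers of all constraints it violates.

Violated: 3.

(1) u = 7 is odd  OK
(2) u − r = 7 − 7 = 0  OK
(3) min(7, 3) = 3, not 6  FAIL
(4) r − t = 7 − 3 = 4  OK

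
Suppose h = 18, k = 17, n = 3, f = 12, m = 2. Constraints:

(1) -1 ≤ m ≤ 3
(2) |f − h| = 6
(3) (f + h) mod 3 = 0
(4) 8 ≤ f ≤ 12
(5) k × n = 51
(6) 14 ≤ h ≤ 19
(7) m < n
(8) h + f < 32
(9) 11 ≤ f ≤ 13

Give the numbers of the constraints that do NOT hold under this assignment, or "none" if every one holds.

Yes — all constraints hold.

(1) m = 2 lies in [-1, 3]  OK
(2) |12 − 18| = 6  OK
(3) f + h = 30; 30 mod 3 = 0  OK
(4) f = 12 lies in [8, 12]  OK
(5) k × n = 17 × 3 = 51  OK
(6) h = 18 lies in [14, 19]  OK
(7) m = 2, n = 3; 2 < 3  OK
(8) h + f = 18 + 12 = 30; 30 < 32  OK
(9) f = 12 lies in [11, 13]  OK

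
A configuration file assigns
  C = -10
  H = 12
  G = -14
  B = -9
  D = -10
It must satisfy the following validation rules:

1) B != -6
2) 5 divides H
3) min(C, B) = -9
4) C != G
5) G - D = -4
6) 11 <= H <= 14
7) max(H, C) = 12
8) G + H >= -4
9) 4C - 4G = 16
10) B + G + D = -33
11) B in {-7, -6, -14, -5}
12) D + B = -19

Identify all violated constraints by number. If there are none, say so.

The assignment fails constraints 2, 3, and 11.

1) B = -9, and -9 ≠ -6  true
2) 12 = 5*2 + 2, so 5 does not divide 12  false
3) min(-10, -9) = -10, not -9  false
4) C = -10, G = -14; distinct  true
5) G - D = -14 - (-10) = -4  true
6) H = 12 lies in [11, 14]  true
7) max(12, -10) = 12  true
8) G + H = -14 + 12 = -2; -2 ≥ -4  true
9) 4C - 4G = 4(-10) - 4(-14) = 16  true
10) B + G + D = -9 + (-14) + (-10) = -33  true
11) B = -9 is not in {-7, -6, -14, -5}  false
12) D + B = -10 + (-9) = -19  true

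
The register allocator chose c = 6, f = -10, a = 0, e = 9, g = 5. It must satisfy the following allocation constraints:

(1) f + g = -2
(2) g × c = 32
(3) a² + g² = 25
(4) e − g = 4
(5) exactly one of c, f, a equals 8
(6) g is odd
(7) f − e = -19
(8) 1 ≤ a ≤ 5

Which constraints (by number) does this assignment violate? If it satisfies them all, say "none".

Violated: 1, 2, 5, 8.

(1) f + g = -10 + 5 = -5, not -2  fails
(2) g × c = 5 × 6 = 30, not 32  fails
(3) a² + g² = 0² + 5² = 0 + 25 = 25  holds
(4) e − g = 9 − 5 = 4  holds
(5) c=6, f=-10, a=0; 0 of them equal 8, not exactly one  fails
(6) g = 5 is odd  holds
(7) f − e = -10 − 9 = -19  holds
(8) a = 0 is outside [1, 5]  fails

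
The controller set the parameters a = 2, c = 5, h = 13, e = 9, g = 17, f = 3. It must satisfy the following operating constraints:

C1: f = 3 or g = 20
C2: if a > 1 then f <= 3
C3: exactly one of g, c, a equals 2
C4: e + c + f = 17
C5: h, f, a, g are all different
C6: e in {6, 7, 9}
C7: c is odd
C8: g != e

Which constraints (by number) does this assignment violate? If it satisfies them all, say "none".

The assignment satisfies every constraint.

C1: f = 3 = 3 (first disjunct)  ✓
C2: a = 2 > 1, so we need f ≤ 3; f = 3 ≤ 3  ✓
C3: g=17, c=5, a=2; 1 of them equals 2  ✓
C4: e + c + f = 9 + 5 + 3 = 17  ✓
C5: values 13, 3, 2, 17 are pairwise distinct  ✓
C6: e = 9 is in {6, 7, 9}  ✓
C7: c = 5 is odd  ✓
C8: g = 17, e = 9; distinct  ✓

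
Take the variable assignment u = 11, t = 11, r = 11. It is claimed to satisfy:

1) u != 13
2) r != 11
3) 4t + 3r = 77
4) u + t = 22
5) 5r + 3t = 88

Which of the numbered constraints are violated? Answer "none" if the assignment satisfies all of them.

The assignment fails constraint 2.

1) u = 11, and 11 ≠ 13  OK
2) r = 11, but 11 is required to differ  FAIL
3) 4t + 3r = 4(11) + 3(11) = 77  OK
4) u + t = 11 + 11 = 22  OK
5) 5r + 3t = 5(11) + 3(11) = 88  OK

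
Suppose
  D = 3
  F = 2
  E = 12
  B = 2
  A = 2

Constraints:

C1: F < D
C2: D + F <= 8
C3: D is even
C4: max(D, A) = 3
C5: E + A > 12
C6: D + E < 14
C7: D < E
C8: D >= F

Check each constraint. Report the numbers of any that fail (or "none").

C1: F = 2, D = 3; 2 < 3  OK
C2: D + F = 3 + 2 = 5; 5 ≤ 8  OK
C3: D = 3 is odd  FAIL
C4: max(3, 2) = 3  OK
C5: E + A = 12 + 2 = 14; 14 > 12  OK
C6: D + E = 3 + 12 = 15; 15 ≥ 14, bound 14 not met  FAIL
C7: D = 3, E = 12; 3 < 12  OK
C8: D = 3, F = 2; 3 ≥ 2  OK

Constraints 3 and 6 are violated.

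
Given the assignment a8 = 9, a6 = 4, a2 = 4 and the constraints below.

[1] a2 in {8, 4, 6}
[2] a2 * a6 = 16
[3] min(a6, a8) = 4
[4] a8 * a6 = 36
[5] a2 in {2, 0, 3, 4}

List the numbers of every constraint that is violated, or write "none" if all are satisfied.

[1] a2 = 4 is in {8, 4, 6} — holds.
[2] a2 * a6 = 4 * 4 = 16 — holds.
[3] min(4, 9) = 4 — holds.
[4] a8 * a6 = 9 * 4 = 36 — holds.
[5] a2 = 4 is in {2, 0, 3, 4} — holds.

All constraints are satisfied.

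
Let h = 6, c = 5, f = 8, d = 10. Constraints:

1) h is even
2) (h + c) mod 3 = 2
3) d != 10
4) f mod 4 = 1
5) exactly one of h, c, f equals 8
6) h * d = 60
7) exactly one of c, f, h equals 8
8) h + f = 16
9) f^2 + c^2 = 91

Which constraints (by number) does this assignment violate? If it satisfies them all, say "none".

1) h = 6 is even  yes
2) h + c = 11; 11 mod 3 = 2  yes
3) d = 10, but 10 is required to differ  no
4) 8 mod 4 = 0, not 1  no
5) h=6, c=5, f=8; 1 of them equals 8  yes
6) h * d = 6 * 10 = 60  yes
7) c=5, f=8, h=6; 1 of them equals 8  yes
8) h + f = 6 + 8 = 14, not 16  no
9) f^2 + c^2 = 8^2 + 5^2 = 64 + 25 = 89, not 91  no

Violated: 3, 4, 8, 9.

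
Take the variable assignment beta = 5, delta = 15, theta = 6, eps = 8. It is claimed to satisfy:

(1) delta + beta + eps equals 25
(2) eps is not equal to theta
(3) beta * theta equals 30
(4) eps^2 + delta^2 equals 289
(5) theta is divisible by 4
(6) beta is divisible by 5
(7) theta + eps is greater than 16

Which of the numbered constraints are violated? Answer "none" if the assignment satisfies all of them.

(1) delta + beta + eps = 15 + 5 + 8 = 28, not 25 — does not hold.
(2) eps = 8, theta = 6; distinct — holds.
(3) beta * theta = 5 * 6 = 30 — holds.
(4) eps^2 + delta^2 = 8^2 + 15^2 = 64 + 225 = 289 — holds.
(5) 6 = 4*1 + 2, so 4 does not divide 6 — does not hold.
(6) 5 / 5 = 1, so 5 divides 5 — holds.
(7) theta + eps = 6 + 8 = 14; 14 ≤ 16, bound 16 not met — does not hold.

Constraints 1, 5, and 7 are violated.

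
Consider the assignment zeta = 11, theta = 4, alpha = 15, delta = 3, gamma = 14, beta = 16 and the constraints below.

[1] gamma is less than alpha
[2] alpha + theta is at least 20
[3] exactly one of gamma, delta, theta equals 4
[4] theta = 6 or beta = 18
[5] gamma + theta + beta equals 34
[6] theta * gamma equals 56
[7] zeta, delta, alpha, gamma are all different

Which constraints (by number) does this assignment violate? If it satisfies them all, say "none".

Violated: 2, 4.

[1] gamma = 14, alpha = 15; 14 < 15  ✔
[2] alpha + theta = 15 + 4 = 19; 19 < 20, bound 20 not met  ✘
[3] gamma=14, delta=3, theta=4; 1 of them equals 4  ✔
[4] theta = 4 ≠ 6 and beta = 16 ≠ 18; both disjuncts false  ✘
[5] gamma + theta + beta = 14 + 4 + 16 = 34  ✔
[6] theta * gamma = 4 * 14 = 56  ✔
[7] values 11, 3, 15, 14 are pairwise distinct  ✔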